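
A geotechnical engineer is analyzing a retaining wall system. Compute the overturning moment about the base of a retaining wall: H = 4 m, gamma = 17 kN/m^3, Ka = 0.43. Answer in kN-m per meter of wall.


Pa = 0.5 * Ka * gamma * H^2
= 0.5 * 0.43 * 17 * 4^2
= 58.48 kN/m
Arm = H / 3 = 4 / 3 = 1.3333 m
Mo = Pa * arm = Pa * H / 3 = 58.48 * 4 / 3 = 77.9733 kN-m/m

77.9733 kN-m/m


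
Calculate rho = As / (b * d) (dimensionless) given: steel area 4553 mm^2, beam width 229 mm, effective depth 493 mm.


rho = As / (b * d)
= 4553 / (229 * 493)
= 4553 / 112897
= 0.040329 (dimensionless)

0.040329 (dimensionless)


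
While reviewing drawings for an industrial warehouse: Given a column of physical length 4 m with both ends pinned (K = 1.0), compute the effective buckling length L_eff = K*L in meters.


L_eff = K * L
= 1.0 * 4
= 4.0 m

4.0 m


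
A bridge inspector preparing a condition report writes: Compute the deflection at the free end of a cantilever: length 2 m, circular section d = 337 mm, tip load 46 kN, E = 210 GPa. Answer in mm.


I = pi * d^4 / 64 = pi * 337^4 / 64 = 633125057.57 mm^4
L = 2000.0 mm, P = 46000.0 N, E = 210000.0 MPa
delta = P * L^3 / (3 * E * I)
= 46000.0 * 2000.0^3 / (3 * 210000.0 * 633125057.57)
= 0.9226 mm

0.9226 mm


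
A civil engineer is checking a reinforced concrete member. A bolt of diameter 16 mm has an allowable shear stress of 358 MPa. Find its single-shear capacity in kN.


A = pi * d^2 / 4 = pi * 16^2 / 4 = 201.0619 mm^2
V = f_v * A / 1000 = 358 * 201.0619 / 1000
= 71.9802 kN

71.9802 kN


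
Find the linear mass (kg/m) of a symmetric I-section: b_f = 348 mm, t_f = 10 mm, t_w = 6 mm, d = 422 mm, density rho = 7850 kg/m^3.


A_flanges = 2 * 348 * 10 = 6960 mm^2
A_web = (422 - 2 * 10) * 6 = 2412 mm^2
A_total = 6960 + 2412 = 9372 mm^2 = 0.009372 m^2
Weight = rho * A = 7850 * 0.009372 = 73.5702 kg/m

73.5702 kg/m


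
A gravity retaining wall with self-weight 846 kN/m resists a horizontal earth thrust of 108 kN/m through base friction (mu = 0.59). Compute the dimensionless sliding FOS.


Resisting force = mu * W = 0.59 * 846 = 499.14 kN/m
FOS = Resisting / Driving = 499.14 / 108
= 4.6217 (dimensionless)

4.6217 (dimensionless)


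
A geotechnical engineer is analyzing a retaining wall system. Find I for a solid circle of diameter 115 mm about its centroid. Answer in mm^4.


r = d / 2 = 115 / 2 = 57.5 mm
I = pi * r^4 / 4 = pi * 57.5^4 / 4
= 8585414.35 mm^4

8585414.35 mm^4


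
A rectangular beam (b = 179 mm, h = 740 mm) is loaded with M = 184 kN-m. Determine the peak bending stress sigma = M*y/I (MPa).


I = b * h^3 / 12 = 179 * 740^3 / 12 = 6044591333.33 mm^4
y = h / 2 = 740 / 2 = 370.0 mm
M = 184 kN-m = 184000000.0 N-mm
sigma = M * y / I = 184000000.0 * 370.0 / 6044591333.33
= 11.26 MPa

11.26 MPa


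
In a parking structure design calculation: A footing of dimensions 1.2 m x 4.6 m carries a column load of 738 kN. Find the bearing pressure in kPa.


A = 1.2 * 4.6 = 5.52 m^2
q = P / A = 738 / 5.52
= 133.6957 kPa

133.6957 kPa


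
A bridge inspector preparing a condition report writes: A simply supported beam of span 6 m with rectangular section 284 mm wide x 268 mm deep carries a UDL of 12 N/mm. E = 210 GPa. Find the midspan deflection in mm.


I = 284 * 268^3 / 12 = 455555690.67 mm^4
L = 6000.0 mm, w = 12 N/mm, E = 210000.0 MPa
delta = 5 * w * L^4 / (384 * E * I)
= 5 * 12 * 6000.0^4 / (384 * 210000.0 * 455555690.67)
= 2.1167 mm

2.1167 mm


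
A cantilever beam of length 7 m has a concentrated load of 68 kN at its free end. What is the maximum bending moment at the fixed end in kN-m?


For a cantilever with a point load at the free end:
M_max = P * L = 68 * 7 = 476 kN-m

476 kN-m


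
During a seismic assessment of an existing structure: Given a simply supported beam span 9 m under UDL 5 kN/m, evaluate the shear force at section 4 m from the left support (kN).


R_A = w * L / 2 = 5 * 9 / 2 = 22.5 kN
V(x) = R_A - w * x = 22.5 - 5 * 4
= 2.5 kN

2.5 kN


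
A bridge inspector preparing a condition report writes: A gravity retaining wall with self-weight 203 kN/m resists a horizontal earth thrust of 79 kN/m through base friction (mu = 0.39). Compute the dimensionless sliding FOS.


Resisting force = mu * W = 0.39 * 203 = 79.17 kN/m
FOS = Resisting / Driving = 79.17 / 79
= 1.0022 (dimensionless)

1.0022 (dimensionless)


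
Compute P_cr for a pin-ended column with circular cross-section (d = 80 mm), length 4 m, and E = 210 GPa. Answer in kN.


I = pi * d^4 / 64 = 2010619.3 mm^4
L = 4000.0 mm
P_cr = pi^2 * E * I / L^2
= 9.8696 * 210000.0 * 2010619.3 / 4000.0^2
= 260452.72 N = 260.4527 kN

260.4527 kN


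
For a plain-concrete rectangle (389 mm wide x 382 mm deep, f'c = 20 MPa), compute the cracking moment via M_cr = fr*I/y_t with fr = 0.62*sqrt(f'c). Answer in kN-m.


fr = 0.62 * sqrt(20) = 0.62 * 4.4721 = 2.7727 MPa
I = 389 * 382^3 / 12 = 1807001212.67 mm^4
y_t = 191.0 mm
M_cr = fr * I / y_t = 2.7727 * 1807001212.67 / 191.0 N-mm
= 26.232 kN-m

26.232 kN-m


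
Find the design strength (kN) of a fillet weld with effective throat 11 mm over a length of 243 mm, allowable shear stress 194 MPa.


Strength = throat * length * allowable stress
= 11 * 243 * 194 N
= 518562 N
= 518.56 kN

518.56 kN


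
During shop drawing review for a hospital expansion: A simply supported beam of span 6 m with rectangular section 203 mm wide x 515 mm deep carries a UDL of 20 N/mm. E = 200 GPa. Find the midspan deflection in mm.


I = 203 * 515^3 / 12 = 2310662302.08 mm^4
L = 6000.0 mm, w = 20 N/mm, E = 200000.0 MPa
delta = 5 * w * L^4 / (384 * E * I)
= 5 * 20 * 6000.0^4 / (384 * 200000.0 * 2310662302.08)
= 0.7303 mm

0.7303 mm


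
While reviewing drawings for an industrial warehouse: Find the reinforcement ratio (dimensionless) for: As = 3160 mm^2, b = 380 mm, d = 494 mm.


rho = As / (b * d)
= 3160 / (380 * 494)
= 3160 / 187720
= 0.016834 (dimensionless)

0.016834 (dimensionless)


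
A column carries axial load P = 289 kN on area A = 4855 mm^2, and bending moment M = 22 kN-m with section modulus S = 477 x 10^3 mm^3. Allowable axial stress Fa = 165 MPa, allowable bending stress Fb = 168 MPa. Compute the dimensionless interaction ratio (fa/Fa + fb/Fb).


f_a = P / A = 289000.0 / 4855 = 59.5263 MPa
f_b = M / S = 22000000.0 / 477000.0 = 46.1216 MPa
Ratio = f_a / Fa + f_b / Fb
= 59.5263 / 165 + 46.1216 / 168
= 0.6353 (dimensionless)

0.6353 (dimensionless)


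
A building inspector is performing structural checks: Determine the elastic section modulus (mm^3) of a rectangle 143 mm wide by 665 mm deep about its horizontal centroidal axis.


S = b * h^2 / 6
= 143 * 665^2 / 6
= 143 * 442225 / 6
= 10539695.83 mm^3

10539695.83 mm^3


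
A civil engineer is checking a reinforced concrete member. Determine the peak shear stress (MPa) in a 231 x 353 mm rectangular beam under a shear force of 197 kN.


A = b * h = 231 * 353 = 81543 mm^2
V = 197 kN = 197000.0 N
tau_max = 1.5 * V / A = 1.5 * 197000.0 / 81543
= 3.6239 MPa

3.6239 MPa


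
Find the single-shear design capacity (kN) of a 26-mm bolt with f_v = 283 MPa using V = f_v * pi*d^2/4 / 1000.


A = pi * d^2 / 4 = pi * 26^2 / 4 = 530.9292 mm^2
V = f_v * A / 1000 = 283 * 530.9292 / 1000
= 150.253 kN

150.253 kN


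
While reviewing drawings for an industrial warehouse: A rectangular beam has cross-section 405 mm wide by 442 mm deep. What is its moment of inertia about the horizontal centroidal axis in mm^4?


I = b * h^3 / 12
= 405 * 442^3 / 12
= 405 * 86350888 / 12
= 2914342470.0 mm^4

2914342470.0 mm^4


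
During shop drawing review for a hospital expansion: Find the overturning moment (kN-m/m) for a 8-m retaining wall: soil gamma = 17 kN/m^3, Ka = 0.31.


Pa = 0.5 * Ka * gamma * H^2
= 0.5 * 0.31 * 17 * 8^2
= 168.64 kN/m
Arm = H / 3 = 8 / 3 = 2.6667 m
Mo = Pa * arm = Pa * H / 3 = 168.64 * 8 / 3 = 449.7067 kN-m/m

449.7067 kN-m/m


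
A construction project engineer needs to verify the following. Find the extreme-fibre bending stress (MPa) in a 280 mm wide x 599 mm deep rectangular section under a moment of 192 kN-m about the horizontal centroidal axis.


I = b * h^3 / 12 = 280 * 599^3 / 12 = 5014841976.67 mm^4
y = h / 2 = 599 / 2 = 299.5 mm
M = 192 kN-m = 192000000.0 N-mm
sigma = M * y / I = 192000000.0 * 299.5 / 5014841976.67
= 11.47 MPa

11.47 MPa


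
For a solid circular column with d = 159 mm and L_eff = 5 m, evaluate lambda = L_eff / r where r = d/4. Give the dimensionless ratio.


Radius of gyration r = d / 4 = 159 / 4 = 39.75 mm
L_eff = 5000.0 mm
Slenderness ratio = L / r = 5000.0 / 39.75 = 125.79 (dimensionless)

125.79 (dimensionless)


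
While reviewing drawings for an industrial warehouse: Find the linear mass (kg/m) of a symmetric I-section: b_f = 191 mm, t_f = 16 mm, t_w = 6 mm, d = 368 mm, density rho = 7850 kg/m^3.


A_flanges = 2 * 191 * 16 = 6112 mm^2
A_web = (368 - 2 * 16) * 6 = 2016 mm^2
A_total = 6112 + 2016 = 8128 mm^2 = 0.008128 m^2
Weight = rho * A = 7850 * 0.008128 = 63.8048 kg/m

63.8048 kg/m


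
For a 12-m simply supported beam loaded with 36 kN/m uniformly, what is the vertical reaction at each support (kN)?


Total load = w * L = 36 * 12 = 432 kN
By symmetry, each reaction R = total / 2 = 432 / 2 = 216.0 kN

216.0 kN


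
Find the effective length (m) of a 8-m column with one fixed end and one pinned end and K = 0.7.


L_eff = K * L
= 0.7 * 8
= 5.6 m

5.6 m


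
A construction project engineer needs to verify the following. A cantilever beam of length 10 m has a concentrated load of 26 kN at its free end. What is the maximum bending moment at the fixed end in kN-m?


For a cantilever with a point load at the free end:
M_max = P * L = 26 * 10 = 260 kN-m

260 kN-m


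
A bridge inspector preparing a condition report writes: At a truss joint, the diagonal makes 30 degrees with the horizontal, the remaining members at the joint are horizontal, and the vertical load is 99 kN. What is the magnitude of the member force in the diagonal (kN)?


At the joint, only the diagonal has a vertical component, so vertical equilibrium gives:
F * sin(30) = 99
F = 99 / sin(30)
= 99 / 0.5
= 198.0 kN

198.0 kN


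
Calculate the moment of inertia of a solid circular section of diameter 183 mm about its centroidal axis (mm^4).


r = d / 2 = 183 / 2 = 91.5 mm
I = pi * r^4 / 4 = pi * 91.5^4 / 4
= 55052146.59 mm^4

55052146.59 mm^4


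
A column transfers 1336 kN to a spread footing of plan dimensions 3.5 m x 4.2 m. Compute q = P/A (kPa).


A = 3.5 * 4.2 = 14.7 m^2
q = P / A = 1336 / 14.7
= 90.8844 kPa

90.8844 kPa


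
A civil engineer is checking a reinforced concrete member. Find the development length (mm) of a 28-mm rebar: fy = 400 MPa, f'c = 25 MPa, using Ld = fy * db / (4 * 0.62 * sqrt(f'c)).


Ld = (fy * db) / (4 * 0.62 * sqrt(f'c))
= (400 * 28) / (4 * 0.62 * sqrt(25))
= 11200 / 12.4
= 903.23 mm

903.23 mm


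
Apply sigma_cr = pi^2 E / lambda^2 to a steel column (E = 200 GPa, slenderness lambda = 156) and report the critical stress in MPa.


sigma_cr = pi^2 * E / lambda^2
= 9.8696 * 200000.0 / 156^2
= 9.8696 * 200000.0 / 24336
= 81.1111 MPa

81.1111 MPa


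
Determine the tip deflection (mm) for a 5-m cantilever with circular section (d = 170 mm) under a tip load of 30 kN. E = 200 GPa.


I = pi * d^4 / 64 = pi * 170^4 / 64 = 40998275.0 mm^4
L = 5000.0 mm, P = 30000.0 N, E = 200000.0 MPa
delta = P * L^3 / (3 * E * I)
= 30000.0 * 5000.0^3 / (3 * 200000.0 * 40998275.0)
= 152.4454 mm

152.4454 mm


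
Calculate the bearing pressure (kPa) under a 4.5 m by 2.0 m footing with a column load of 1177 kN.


A = 4.5 * 2.0 = 9.0 m^2
q = P / A = 1177 / 9.0
= 130.7778 kPa

130.7778 kPa


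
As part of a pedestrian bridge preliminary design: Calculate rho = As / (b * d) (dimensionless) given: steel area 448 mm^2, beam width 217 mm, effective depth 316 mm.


rho = As / (b * d)
= 448 / (217 * 316)
= 448 / 68572
= 0.006533 (dimensionless)

0.006533 (dimensionless)


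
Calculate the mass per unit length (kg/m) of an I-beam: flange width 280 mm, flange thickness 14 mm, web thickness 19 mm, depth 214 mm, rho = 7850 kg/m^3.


A_flanges = 2 * 280 * 14 = 7840 mm^2
A_web = (214 - 2 * 14) * 19 = 3534 mm^2
A_total = 7840 + 3534 = 11374 mm^2 = 0.011374 m^2
Weight = rho * A = 7850 * 0.011374 = 89.2859 kg/m

89.2859 kg/m


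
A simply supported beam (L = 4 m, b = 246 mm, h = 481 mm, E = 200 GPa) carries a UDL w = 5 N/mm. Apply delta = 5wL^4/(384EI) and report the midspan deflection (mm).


I = 246 * 481^3 / 12 = 2281335140.5 mm^4
L = 4000.0 mm, w = 5 N/mm, E = 200000.0 MPa
delta = 5 * w * L^4 / (384 * E * I)
= 5 * 5 * 4000.0^4 / (384 * 200000.0 * 2281335140.5)
= 0.0365 mm

0.0365 mm


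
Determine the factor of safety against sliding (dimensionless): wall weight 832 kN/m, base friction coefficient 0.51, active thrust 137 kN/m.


Resisting force = mu * W = 0.51 * 832 = 424.32 kN/m
FOS = Resisting / Driving = 424.32 / 137
= 3.0972 (dimensionless)

3.0972 (dimensionless)


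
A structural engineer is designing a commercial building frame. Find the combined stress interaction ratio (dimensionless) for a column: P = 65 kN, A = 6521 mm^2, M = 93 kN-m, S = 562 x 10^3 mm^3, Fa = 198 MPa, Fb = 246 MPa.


f_a = P / A = 65000.0 / 6521 = 9.9678 MPa
f_b = M / S = 93000000.0 / 562000.0 = 165.4804 MPa
Ratio = f_a / Fa + f_b / Fb
= 9.9678 / 198 + 165.4804 / 246
= 0.723 (dimensionless)

0.723 (dimensionless)


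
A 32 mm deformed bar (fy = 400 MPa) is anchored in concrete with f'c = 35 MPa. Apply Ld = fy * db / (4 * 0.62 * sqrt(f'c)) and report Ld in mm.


Ld = (fy * db) / (4 * 0.62 * sqrt(f'c))
= (400 * 32) / (4 * 0.62 * sqrt(35))
= 12800 / 14.6719
= 872.42 mm

872.42 mm


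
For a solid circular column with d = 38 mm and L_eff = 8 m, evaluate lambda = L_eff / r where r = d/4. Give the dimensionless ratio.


Radius of gyration r = d / 4 = 38 / 4 = 9.5 mm
L_eff = 8000.0 mm
Slenderness ratio = L / r = 8000.0 / 9.5 = 842.11 (dimensionless)

842.11 (dimensionless)


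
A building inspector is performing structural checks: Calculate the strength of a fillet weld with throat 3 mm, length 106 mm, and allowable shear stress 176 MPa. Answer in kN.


Strength = throat * length * allowable stress
= 3 * 106 * 176 N
= 55968 N
= 55.97 kN

55.97 kN


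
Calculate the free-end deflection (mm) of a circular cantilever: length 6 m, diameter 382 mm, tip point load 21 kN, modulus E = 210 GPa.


I = pi * d^4 / 64 = pi * 382^4 / 64 = 1045257639.46 mm^4
L = 6000.0 mm, P = 21000.0 N, E = 210000.0 MPa
delta = P * L^3 / (3 * E * I)
= 21000.0 * 6000.0^3 / (3 * 210000.0 * 1045257639.46)
= 6.8883 mm

6.8883 mm


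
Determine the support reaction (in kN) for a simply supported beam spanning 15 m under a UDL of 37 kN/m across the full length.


Total load = w * L = 37 * 15 = 555 kN
By symmetry, each reaction R = total / 2 = 555 / 2 = 277.5 kN

277.5 kN


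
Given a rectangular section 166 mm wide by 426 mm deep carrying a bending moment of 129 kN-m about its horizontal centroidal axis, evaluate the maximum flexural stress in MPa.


I = b * h^3 / 12 = 166 * 426^3 / 12 = 1069438068.0 mm^4
y = h / 2 = 426 / 2 = 213.0 mm
M = 129 kN-m = 129000000.0 N-mm
sigma = M * y / I = 129000000.0 * 213.0 / 1069438068.0
= 25.69 MPa

25.69 MPa


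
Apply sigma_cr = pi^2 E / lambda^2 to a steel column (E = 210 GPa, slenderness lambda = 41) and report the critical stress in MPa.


sigma_cr = pi^2 * E / lambda^2
= 9.8696 * 210000.0 / 41^2
= 9.8696 * 210000.0 / 1681
= 1232.9666 MPa

1232.9666 MPa


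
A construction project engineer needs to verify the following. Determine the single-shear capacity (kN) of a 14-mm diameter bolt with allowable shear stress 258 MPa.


A = pi * d^2 / 4 = pi * 14^2 / 4 = 153.938 mm^2
V = f_v * A / 1000 = 258 * 153.938 / 1000
= 39.716 kN

39.716 kN


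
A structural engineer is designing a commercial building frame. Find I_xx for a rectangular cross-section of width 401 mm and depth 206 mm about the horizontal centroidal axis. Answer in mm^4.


I = b * h^3 / 12
= 401 * 206^3 / 12
= 401 * 8741816 / 12
= 292122351.33 mm^4

292122351.33 mm^4


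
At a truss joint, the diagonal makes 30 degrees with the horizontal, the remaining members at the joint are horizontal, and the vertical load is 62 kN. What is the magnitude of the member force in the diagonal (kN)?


At the joint, only the diagonal has a vertical component, so vertical equilibrium gives:
F * sin(30) = 62
F = 62 / sin(30)
= 62 / 0.5
= 124.0 kN

124.0 kN


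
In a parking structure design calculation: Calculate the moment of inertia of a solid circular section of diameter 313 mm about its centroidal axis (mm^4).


r = d / 2 = 313 / 2 = 156.5 mm
I = pi * r^4 / 4 = pi * 156.5^4 / 4
= 471137039.8 mm^4

471137039.8 mm^4


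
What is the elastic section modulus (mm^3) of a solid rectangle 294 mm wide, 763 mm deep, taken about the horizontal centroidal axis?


S = b * h^2 / 6
= 294 * 763^2 / 6
= 294 * 582169 / 6
= 28526281.0 mm^3

28526281.0 mm^3


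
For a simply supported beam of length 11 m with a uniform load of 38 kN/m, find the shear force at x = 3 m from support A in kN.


R_A = w * L / 2 = 38 * 11 / 2 = 209.0 kN
V(x) = R_A - w * x = 209.0 - 38 * 3
= 95.0 kN

95.0 kN


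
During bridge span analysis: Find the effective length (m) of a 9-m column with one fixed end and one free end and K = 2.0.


L_eff = K * L
= 2.0 * 9
= 18.0 m

18.0 m


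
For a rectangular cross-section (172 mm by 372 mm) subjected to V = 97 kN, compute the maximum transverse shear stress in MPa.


A = b * h = 172 * 372 = 63984 mm^2
V = 97 kN = 97000.0 N
tau_max = 1.5 * V / A = 1.5 * 97000.0 / 63984
= 2.274 MPa

2.274 MPa


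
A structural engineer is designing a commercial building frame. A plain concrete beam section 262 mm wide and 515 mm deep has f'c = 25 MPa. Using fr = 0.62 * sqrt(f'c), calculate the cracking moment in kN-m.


fr = 0.62 * sqrt(25) = 0.62 * 5.0 = 3.1 MPa
I = 262 * 515^3 / 12 = 2982234104.17 mm^4
y_t = 257.5 mm
M_cr = fr * I / y_t = 3.1 * 2982234104.17 / 257.5 N-mm
= 35.9026 kN-m

35.9026 kN-m


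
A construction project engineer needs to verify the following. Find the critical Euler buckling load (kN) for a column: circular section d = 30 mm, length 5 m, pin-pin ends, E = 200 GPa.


I = pi * d^4 / 64 = 39760.78 mm^4
L = 5000.0 mm
P_cr = pi^2 * E * I / L^2
= 9.8696 * 200000.0 * 39760.78 / 5000.0^2
= 3139.39 N = 3.1394 kN

3.1394 kN


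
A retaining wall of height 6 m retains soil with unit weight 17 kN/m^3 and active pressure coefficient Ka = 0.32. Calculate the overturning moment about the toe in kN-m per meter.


Pa = 0.5 * Ka * gamma * H^2
= 0.5 * 0.32 * 17 * 6^2
= 97.92 kN/m
Arm = H / 3 = 6 / 3 = 2.0 m
Mo = Pa * arm = Pa * H / 3 = 97.92 * 6 / 3 = 195.84 kN-m/m

195.84 kN-m/m


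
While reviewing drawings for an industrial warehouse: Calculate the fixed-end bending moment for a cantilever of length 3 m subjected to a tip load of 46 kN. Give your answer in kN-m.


For a cantilever with a point load at the free end:
M_max = P * L = 46 * 3 = 138 kN-m

138 kN-m


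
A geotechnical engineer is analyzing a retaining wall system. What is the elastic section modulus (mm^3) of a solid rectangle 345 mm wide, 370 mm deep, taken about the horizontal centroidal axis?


S = b * h^2 / 6
= 345 * 370^2 / 6
= 345 * 136900 / 6
= 7871750.0 mm^3

7871750.0 mm^3


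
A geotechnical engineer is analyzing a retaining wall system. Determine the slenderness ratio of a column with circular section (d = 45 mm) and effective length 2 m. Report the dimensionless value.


Radius of gyration r = d / 4 = 45 / 4 = 11.25 mm
L_eff = 2000.0 mm
Slenderness ratio = L / r = 2000.0 / 11.25 = 177.78 (dimensionless)

177.78 (dimensionless)


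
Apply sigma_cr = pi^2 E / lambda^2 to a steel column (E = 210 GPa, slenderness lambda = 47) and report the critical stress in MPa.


sigma_cr = pi^2 * E / lambda^2
= 9.8696 * 210000.0 / 47^2
= 9.8696 * 210000.0 / 2209
= 938.2603 MPa

938.2603 MPa


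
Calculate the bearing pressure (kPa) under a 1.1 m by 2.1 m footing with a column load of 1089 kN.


A = 1.1 * 2.1 = 2.31 m^2
q = P / A = 1089 / 2.31
= 471.4286 kPa

471.4286 kPa


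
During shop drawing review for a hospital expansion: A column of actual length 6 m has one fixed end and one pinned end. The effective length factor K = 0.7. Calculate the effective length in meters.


L_eff = K * L
= 0.7 * 6
= 4.2 m

4.2 m


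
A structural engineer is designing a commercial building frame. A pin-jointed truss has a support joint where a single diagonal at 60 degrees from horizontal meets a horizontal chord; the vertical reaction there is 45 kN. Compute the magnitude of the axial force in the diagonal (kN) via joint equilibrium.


At the joint, only the diagonal has a vertical component, so vertical equilibrium gives:
F * sin(60) = 45
F = 45 / sin(60)
= 45 / 0.866025
= 51.96 kN

51.96 kN


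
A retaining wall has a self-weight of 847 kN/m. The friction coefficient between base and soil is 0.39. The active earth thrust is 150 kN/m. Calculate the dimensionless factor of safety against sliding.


Resisting force = mu * W = 0.39 * 847 = 330.33 kN/m
FOS = Resisting / Driving = 330.33 / 150
= 2.2022 (dimensionless)

2.2022 (dimensionless)


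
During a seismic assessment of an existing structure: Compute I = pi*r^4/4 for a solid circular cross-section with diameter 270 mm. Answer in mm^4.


r = d / 2 = 270 / 2 = 135.0 mm
I = pi * r^4 / 4 = pi * 135.0^4 / 4
= 260870490.85 mm^4

260870490.85 mm^4


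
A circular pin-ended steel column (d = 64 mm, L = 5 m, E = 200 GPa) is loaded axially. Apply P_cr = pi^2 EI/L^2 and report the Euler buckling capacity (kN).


I = pi * d^4 / 64 = 823549.66 mm^4
L = 5000.0 mm
P_cr = pi^2 * E * I / L^2
= 9.8696 * 200000.0 * 823549.66 / 5000.0^2
= 65024.88 N = 65.0249 kN

65.0249 kN


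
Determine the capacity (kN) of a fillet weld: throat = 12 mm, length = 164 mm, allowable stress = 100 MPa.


Strength = throat * length * allowable stress
= 12 * 164 * 100 N
= 196800 N
= 196.8 kN

196.8 kN


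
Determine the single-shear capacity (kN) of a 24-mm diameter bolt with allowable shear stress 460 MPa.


A = pi * d^2 / 4 = pi * 24^2 / 4 = 452.3893 mm^2
V = f_v * A / 1000 = 460 * 452.3893 / 1000
= 208.0991 kN

208.0991 kN


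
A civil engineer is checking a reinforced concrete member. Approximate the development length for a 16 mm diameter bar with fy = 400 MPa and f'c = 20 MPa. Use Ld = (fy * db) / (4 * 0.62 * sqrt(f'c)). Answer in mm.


Ld = (fy * db) / (4 * 0.62 * sqrt(f'c))
= (400 * 16) / (4 * 0.62 * sqrt(20))
= 6400 / 11.0909
= 577.05 mm

577.05 mm


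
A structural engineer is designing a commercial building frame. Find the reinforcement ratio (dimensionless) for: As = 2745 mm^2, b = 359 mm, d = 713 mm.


rho = As / (b * d)
= 2745 / (359 * 713)
= 2745 / 255967
= 0.010724 (dimensionless)

0.010724 (dimensionless)


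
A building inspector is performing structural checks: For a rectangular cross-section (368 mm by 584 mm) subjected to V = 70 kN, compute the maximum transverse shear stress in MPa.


A = b * h = 368 * 584 = 214912 mm^2
V = 70 kN = 70000.0 N
tau_max = 1.5 * V / A = 1.5 * 70000.0 / 214912
= 0.4886 MPa

0.4886 MPa


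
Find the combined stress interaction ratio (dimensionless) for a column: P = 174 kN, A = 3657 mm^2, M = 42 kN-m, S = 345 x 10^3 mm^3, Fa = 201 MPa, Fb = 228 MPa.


f_a = P / A = 174000.0 / 3657 = 47.58 MPa
f_b = M / S = 42000000.0 / 345000.0 = 121.7391 MPa
Ratio = f_a / Fa + f_b / Fb
= 47.58 / 201 + 121.7391 / 228
= 0.7707 (dimensionless)

0.7707 (dimensionless)


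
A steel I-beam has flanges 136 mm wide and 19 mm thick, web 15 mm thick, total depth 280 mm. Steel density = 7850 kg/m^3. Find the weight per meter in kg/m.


A_flanges = 2 * 136 * 19 = 5168 mm^2
A_web = (280 - 2 * 19) * 15 = 3630 mm^2
A_total = 5168 + 3630 = 8798 mm^2 = 0.008798 m^2
Weight = rho * A = 7850 * 0.008798 = 69.0643 kg/m

69.0643 kg/m


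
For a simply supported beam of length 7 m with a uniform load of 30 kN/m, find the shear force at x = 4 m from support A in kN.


R_A = w * L / 2 = 30 * 7 / 2 = 105.0 kN
V(x) = R_A - w * x = 105.0 - 30 * 4
= -15.0 kN

-15.0 kN


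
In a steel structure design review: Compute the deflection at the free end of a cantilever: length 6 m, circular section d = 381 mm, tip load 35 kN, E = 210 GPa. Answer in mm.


I = pi * d^4 / 64 = pi * 381^4 / 64 = 1034355436.5 mm^4
L = 6000.0 mm, P = 35000.0 N, E = 210000.0 MPa
delta = P * L^3 / (3 * E * I)
= 35000.0 * 6000.0^3 / (3 * 210000.0 * 1034355436.5)
= 11.6014 mm

11.6014 mm


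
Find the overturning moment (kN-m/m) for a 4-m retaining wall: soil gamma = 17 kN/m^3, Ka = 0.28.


Pa = 0.5 * Ka * gamma * H^2
= 0.5 * 0.28 * 17 * 4^2
= 38.08 kN/m
Arm = H / 3 = 4 / 3 = 1.3333 m
Mo = Pa * arm = Pa * H / 3 = 38.08 * 4 / 3 = 50.7733 kN-m/m

50.7733 kN-m/m


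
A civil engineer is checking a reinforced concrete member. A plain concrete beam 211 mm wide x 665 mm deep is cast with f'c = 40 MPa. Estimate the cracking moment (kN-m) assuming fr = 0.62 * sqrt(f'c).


fr = 0.62 * sqrt(40) = 0.62 * 6.3246 = 3.9212 MPa
I = 211 * 665^3 / 12 = 5170900072.92 mm^4
y_t = 332.5 mm
M_cr = fr * I / y_t = 3.9212 * 5170900072.92 / 332.5 N-mm
= 60.9812 kN-m

60.9812 kN-m


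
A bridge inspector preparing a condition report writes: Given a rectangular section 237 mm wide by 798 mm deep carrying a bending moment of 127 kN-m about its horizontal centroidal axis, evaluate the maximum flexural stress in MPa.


I = b * h^3 / 12 = 237 * 798^3 / 12 = 10036349442.0 mm^4
y = h / 2 = 798 / 2 = 399.0 mm
M = 127 kN-m = 127000000.0 N-mm
sigma = M * y / I = 127000000.0 * 399.0 / 10036349442.0
= 5.05 MPa

5.05 MPa


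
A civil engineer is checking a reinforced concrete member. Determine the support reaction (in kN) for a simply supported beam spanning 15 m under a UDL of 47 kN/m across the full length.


Total load = w * L = 47 * 15 = 705 kN
By symmetry, each reaction R = total / 2 = 705 / 2 = 352.5 kN

352.5 kN


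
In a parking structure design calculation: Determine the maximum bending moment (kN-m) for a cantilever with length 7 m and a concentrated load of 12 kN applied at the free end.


For a cantilever with a point load at the free end:
M_max = P * L = 12 * 7 = 84 kN-m

84 kN-m


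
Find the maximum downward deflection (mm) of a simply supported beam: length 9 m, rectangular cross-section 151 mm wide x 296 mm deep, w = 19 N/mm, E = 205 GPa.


I = 151 * 296^3 / 12 = 326340394.67 mm^4
L = 9000.0 mm, w = 19 N/mm, E = 205000.0 MPa
delta = 5 * w * L^4 / (384 * E * I)
= 5 * 19 * 9000.0^4 / (384 * 205000.0 * 326340394.67)
= 24.2626 mm

24.2626 mm


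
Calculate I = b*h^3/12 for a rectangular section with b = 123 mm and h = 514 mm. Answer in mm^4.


I = b * h^3 / 12
= 123 * 514^3 / 12
= 123 * 135796744 / 12
= 1391916626.0 mm^4

1391916626.0 mm^4


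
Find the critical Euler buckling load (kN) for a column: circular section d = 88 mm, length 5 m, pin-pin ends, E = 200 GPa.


I = pi * d^4 / 64 = 2943747.71 mm^4
L = 5000.0 mm
P_cr = pi^2 * E * I / L^2
= 9.8696 * 200000.0 * 2943747.71 / 5000.0^2
= 232429.0 N = 232.429 kN

232.429 kN


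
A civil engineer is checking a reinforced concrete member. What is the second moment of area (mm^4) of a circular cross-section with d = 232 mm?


r = d / 2 = 232 / 2 = 116.0 mm
I = pi * r^4 / 4 = pi * 116.0^4 / 4
= 142207282.79 mm^4

142207282.79 mm^4


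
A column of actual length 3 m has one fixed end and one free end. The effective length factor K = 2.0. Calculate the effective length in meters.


L_eff = K * L
= 2.0 * 3
= 6.0 m

6.0 m


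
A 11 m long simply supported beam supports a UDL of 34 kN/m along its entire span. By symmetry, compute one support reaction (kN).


Total load = w * L = 34 * 11 = 374 kN
By symmetry, each reaction R = total / 2 = 374 / 2 = 187.0 kN

187.0 kN


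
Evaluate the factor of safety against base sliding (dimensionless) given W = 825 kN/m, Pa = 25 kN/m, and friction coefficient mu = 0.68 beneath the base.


Resisting force = mu * W = 0.68 * 825 = 561.0 kN/m
FOS = Resisting / Driving = 561.0 / 25
= 22.44 (dimensionless)

22.44 (dimensionless)


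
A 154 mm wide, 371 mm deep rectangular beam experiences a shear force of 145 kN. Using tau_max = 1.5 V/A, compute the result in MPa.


A = b * h = 154 * 371 = 57134 mm^2
V = 145 kN = 145000.0 N
tau_max = 1.5 * V / A = 1.5 * 145000.0 / 57134
= 3.8068 MPa

3.8068 MPa


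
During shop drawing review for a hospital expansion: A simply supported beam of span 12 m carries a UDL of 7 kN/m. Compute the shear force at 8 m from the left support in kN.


R_A = w * L / 2 = 7 * 12 / 2 = 42.0 kN
V(x) = R_A - w * x = 42.0 - 7 * 8
= -14.0 kN

-14.0 kN


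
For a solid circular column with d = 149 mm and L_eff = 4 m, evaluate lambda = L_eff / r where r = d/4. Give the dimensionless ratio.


Radius of gyration r = d / 4 = 149 / 4 = 37.25 mm
L_eff = 4000.0 mm
Slenderness ratio = L / r = 4000.0 / 37.25 = 107.38 (dimensionless)

107.38 (dimensionless)


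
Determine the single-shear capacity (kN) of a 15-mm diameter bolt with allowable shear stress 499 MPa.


A = pi * d^2 / 4 = pi * 15^2 / 4 = 176.7146 mm^2
V = f_v * A / 1000 = 499 * 176.7146 / 1000
= 88.1806 kN

88.1806 kN


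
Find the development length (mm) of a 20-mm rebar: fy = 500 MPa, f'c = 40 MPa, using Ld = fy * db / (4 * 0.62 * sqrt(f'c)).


Ld = (fy * db) / (4 * 0.62 * sqrt(f'c))
= (500 * 20) / (4 * 0.62 * sqrt(40))
= 10000 / 15.6849
= 637.56 mm

637.56 mm


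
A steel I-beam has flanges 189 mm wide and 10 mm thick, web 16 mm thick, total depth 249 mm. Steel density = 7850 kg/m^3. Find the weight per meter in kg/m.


A_flanges = 2 * 189 * 10 = 3780 mm^2
A_web = (249 - 2 * 10) * 16 = 3664 mm^2
A_total = 3780 + 3664 = 7444 mm^2 = 0.007444 m^2
Weight = rho * A = 7850 * 0.007444 = 58.4354 kg/m

58.4354 kg/m


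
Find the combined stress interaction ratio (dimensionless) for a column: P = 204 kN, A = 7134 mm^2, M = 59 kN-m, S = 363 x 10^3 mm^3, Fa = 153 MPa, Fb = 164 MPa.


f_a = P / A = 204000.0 / 7134 = 28.5955 MPa
f_b = M / S = 59000000.0 / 363000.0 = 162.5344 MPa
Ratio = f_a / Fa + f_b / Fb
= 28.5955 / 153 + 162.5344 / 164
= 1.178 (dimensionless)

1.178 (dimensionless)


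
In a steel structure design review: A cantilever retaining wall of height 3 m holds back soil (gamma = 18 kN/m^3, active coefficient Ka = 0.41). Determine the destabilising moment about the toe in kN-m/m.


Pa = 0.5 * Ka * gamma * H^2
= 0.5 * 0.41 * 18 * 3^2
= 33.21 kN/m
Arm = H / 3 = 3 / 3 = 1.0 m
Mo = Pa * arm = Pa * H / 3 = 33.21 * 3 / 3 = 33.21 kN-m/m

33.21 kN-m/m


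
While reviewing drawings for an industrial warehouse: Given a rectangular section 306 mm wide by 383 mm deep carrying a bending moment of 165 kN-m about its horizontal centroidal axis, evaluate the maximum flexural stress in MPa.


I = b * h^3 / 12 = 306 * 383^3 / 12 = 1432638118.5 mm^4
y = h / 2 = 383 / 2 = 191.5 mm
M = 165 kN-m = 165000000.0 N-mm
sigma = M * y / I = 165000000.0 * 191.5 / 1432638118.5
= 22.06 MPa

22.06 MPa


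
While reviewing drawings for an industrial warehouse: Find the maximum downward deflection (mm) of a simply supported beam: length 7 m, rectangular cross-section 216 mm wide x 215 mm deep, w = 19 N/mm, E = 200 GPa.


I = 216 * 215^3 / 12 = 178890750.0 mm^4
L = 7000.0 mm, w = 19 N/mm, E = 200000.0 MPa
delta = 5 * w * L^4 / (384 * E * I)
= 5 * 19 * 7000.0^4 / (384 * 200000.0 * 178890750.0)
= 16.6022 mm

16.6022 mm


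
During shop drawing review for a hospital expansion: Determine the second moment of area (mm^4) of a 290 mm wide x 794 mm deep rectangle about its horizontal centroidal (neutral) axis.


I = b * h^3 / 12
= 290 * 794^3 / 12
= 290 * 500566184 / 12
= 12097016113.33 mm^4

12097016113.33 mm^4


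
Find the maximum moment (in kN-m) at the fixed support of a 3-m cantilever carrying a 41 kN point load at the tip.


For a cantilever with a point load at the free end:
M_max = P * L = 41 * 3 = 123 kN-m

123 kN-m


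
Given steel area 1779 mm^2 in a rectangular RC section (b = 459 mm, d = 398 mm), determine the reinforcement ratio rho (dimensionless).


rho = As / (b * d)
= 1779 / (459 * 398)
= 1779 / 182682
= 0.009738 (dimensionless)

0.009738 (dimensionless)


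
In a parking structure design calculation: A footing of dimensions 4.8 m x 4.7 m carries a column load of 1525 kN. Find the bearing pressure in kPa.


A = 4.8 * 4.7 = 22.56 m^2
q = P / A = 1525 / 22.56
= 67.5975 kPa

67.5975 kPa


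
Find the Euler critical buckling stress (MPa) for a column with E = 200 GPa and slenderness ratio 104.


sigma_cr = pi^2 * E / lambda^2
= 9.8696 * 200000.0 / 104^2
= 9.8696 * 200000.0 / 10816
= 182.5001 MPa

182.5001 MPa


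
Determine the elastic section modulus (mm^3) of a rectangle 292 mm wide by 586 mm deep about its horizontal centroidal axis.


S = b * h^2 / 6
= 292 * 586^2 / 6
= 292 * 343396 / 6
= 16711938.67 mm^3

16711938.67 mm^3


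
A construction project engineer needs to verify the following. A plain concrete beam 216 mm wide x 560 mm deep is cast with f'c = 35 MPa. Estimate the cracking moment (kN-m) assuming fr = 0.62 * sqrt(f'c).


fr = 0.62 * sqrt(35) = 0.62 * 5.9161 = 3.668 MPa
I = 216 * 560^3 / 12 = 3161088000.0 mm^4
y_t = 280.0 mm
M_cr = fr * I / y_t = 3.668 * 3161088000.0 / 280.0 N-mm
= 41.4099 kN-m

41.4099 kN-m


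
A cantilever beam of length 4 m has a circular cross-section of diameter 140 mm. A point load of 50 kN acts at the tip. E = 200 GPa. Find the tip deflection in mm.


I = pi * d^4 / 64 = pi * 140^4 / 64 = 18857409.9 mm^4
L = 4000.0 mm, P = 50000.0 N, E = 200000.0 MPa
delta = P * L^3 / (3 * E * I)
= 50000.0 * 4000.0^3 / (3 * 200000.0 * 18857409.9)
= 282.8243 mm

282.8243 mm


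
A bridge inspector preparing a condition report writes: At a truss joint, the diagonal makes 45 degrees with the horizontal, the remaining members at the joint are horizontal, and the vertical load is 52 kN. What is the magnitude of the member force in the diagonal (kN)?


At the joint, only the diagonal has a vertical component, so vertical equilibrium gives:
F * sin(45) = 52
F = 52 / sin(45)
= 52 / 0.707107
= 73.54 kN

73.54 kN


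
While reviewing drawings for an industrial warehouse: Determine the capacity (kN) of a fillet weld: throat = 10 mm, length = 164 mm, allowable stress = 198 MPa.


Strength = throat * length * allowable stress
= 10 * 164 * 198 N
= 324720 N
= 324.72 kN

324.72 kN


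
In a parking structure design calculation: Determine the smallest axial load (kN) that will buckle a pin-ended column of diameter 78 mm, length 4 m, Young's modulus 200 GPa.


I = pi * d^4 / 64 = 1816972.31 mm^4
L = 4000.0 mm
P_cr = pi^2 * E * I / L^2
= 9.8696 * 200000.0 * 1816972.31 / 4000.0^2
= 224159.97 N = 224.16 kN

224.16 kN


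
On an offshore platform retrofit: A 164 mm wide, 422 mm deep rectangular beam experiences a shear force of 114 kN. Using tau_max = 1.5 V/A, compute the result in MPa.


A = b * h = 164 * 422 = 69208 mm^2
V = 114 kN = 114000.0 N
tau_max = 1.5 * V / A = 1.5 * 114000.0 / 69208
= 2.4708 MPa

2.4708 MPa


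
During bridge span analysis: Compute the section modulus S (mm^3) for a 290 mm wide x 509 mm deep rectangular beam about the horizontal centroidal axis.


S = b * h^2 / 6
= 290 * 509^2 / 6
= 290 * 259081 / 6
= 12522248.33 mm^3

12522248.33 mm^3


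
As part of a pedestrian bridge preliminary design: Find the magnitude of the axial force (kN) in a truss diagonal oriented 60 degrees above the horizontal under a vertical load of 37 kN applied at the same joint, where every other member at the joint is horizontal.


At the joint, only the diagonal has a vertical component, so vertical equilibrium gives:
F * sin(60) = 37
F = 37 / sin(60)
= 37 / 0.866025
= 42.72 kN

42.72 kN


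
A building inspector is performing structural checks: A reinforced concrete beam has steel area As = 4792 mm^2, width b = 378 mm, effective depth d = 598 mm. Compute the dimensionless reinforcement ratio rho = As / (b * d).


rho = As / (b * d)
= 4792 / (378 * 598)
= 4792 / 226044
= 0.021199 (dimensionless)

0.021199 (dimensionless)


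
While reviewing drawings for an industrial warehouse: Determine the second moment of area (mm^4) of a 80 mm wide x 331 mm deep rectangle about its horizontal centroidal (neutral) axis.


I = b * h^3 / 12
= 80 * 331^3 / 12
= 80 * 36264691 / 12
= 241764606.67 mm^4

241764606.67 mm^4


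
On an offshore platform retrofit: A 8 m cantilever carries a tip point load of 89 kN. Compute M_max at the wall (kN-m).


For a cantilever with a point load at the free end:
M_max = P * L = 89 * 8 = 712 kN-m

712 kN-m


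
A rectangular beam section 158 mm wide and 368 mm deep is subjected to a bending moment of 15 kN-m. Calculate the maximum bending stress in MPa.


I = b * h^3 / 12 = 158 * 368^3 / 12 = 656174421.33 mm^4
y = h / 2 = 368 / 2 = 184.0 mm
M = 15 kN-m = 15000000.0 N-mm
sigma = M * y / I = 15000000.0 * 184.0 / 656174421.33
= 4.21 MPa

4.21 MPa


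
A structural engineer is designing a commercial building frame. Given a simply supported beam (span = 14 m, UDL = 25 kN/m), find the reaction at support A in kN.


Total load = w * L = 25 * 14 = 350 kN
By symmetry, each reaction R = total / 2 = 350 / 2 = 175.0 kN

175.0 kN


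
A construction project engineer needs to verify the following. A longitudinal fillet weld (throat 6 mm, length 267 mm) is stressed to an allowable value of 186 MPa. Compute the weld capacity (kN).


Strength = throat * length * allowable stress
= 6 * 267 * 186 N
= 297972 N
= 297.97 kN

297.97 kN


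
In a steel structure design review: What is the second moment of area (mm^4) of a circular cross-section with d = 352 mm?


r = d / 2 = 352 / 2 = 176.0 mm
I = pi * r^4 / 4 = pi * 176.0^4 / 4
= 753599414.95 mm^4

753599414.95 mm^4


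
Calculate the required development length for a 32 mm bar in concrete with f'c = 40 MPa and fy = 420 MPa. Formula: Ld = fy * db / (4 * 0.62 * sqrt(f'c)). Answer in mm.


Ld = (fy * db) / (4 * 0.62 * sqrt(f'c))
= (420 * 32) / (4 * 0.62 * sqrt(40))
= 13440 / 15.6849
= 856.88 mm

856.88 mm


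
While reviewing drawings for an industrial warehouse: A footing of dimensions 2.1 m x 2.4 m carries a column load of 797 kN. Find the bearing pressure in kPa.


A = 2.1 * 2.4 = 5.04 m^2
q = P / A = 797 / 5.04
= 158.1349 kPa

158.1349 kPa


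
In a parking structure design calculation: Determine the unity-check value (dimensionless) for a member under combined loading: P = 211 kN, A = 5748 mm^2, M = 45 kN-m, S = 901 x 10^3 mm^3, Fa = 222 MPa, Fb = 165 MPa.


f_a = P / A = 211000.0 / 5748 = 36.7084 MPa
f_b = M / S = 45000000.0 / 901000.0 = 49.9445 MPa
Ratio = f_a / Fa + f_b / Fb
= 36.7084 / 222 + 49.9445 / 165
= 0.468 (dimensionless)

0.468 (dimensionless)


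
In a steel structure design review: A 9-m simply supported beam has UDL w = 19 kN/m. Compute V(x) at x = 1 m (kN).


R_A = w * L / 2 = 19 * 9 / 2 = 85.5 kN
V(x) = R_A - w * x = 85.5 - 19 * 1
= 66.5 kN

66.5 kN


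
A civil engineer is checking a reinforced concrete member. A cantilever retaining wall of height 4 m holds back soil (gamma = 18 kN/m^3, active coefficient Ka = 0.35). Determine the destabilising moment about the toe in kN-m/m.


Pa = 0.5 * Ka * gamma * H^2
= 0.5 * 0.35 * 18 * 4^2
= 50.4 kN/m
Arm = H / 3 = 4 / 3 = 1.3333 m
Mo = Pa * arm = Pa * H / 3 = 50.4 * 4 / 3 = 67.2 kN-m/m

67.2 kN-m/m


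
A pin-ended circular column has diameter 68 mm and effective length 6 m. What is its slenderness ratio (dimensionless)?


Radius of gyration r = d / 4 = 68 / 4 = 17.0 mm
L_eff = 6000.0 mm
Slenderness ratio = L / r = 6000.0 / 17.0 = 352.94 (dimensionless)

352.94 (dimensionless)


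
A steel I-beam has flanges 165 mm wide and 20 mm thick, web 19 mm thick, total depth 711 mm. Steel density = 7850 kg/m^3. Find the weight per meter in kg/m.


A_flanges = 2 * 165 * 20 = 6600 mm^2
A_web = (711 - 2 * 20) * 19 = 12749 mm^2
A_total = 6600 + 12749 = 19349 mm^2 = 0.019349 m^2
Weight = rho * A = 7850 * 0.019349 = 151.8896 kg/m

151.8896 kg/m
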